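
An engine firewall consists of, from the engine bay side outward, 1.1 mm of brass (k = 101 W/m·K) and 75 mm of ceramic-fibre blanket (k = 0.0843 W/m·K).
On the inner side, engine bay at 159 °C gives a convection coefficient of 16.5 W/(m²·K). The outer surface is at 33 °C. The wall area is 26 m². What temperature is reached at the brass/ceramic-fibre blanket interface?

Treating each layer as a thermal resistance in series:
R_inner film = 1/(h_i·A) = 1/(16.5×26) = 0.002331 K/W
R_brass = L/(kA) = 0.0011/(101×26) = 4.189×10^-7 K/W
R_ceramic-fibre blanket = L/(kA) = 0.075/(0.0843×26) = 0.03422 K/W
R_total = 0.03655 K/W;  Q = ΔT/R_total = 126/0.03655 = 3447 W
T_interface = T_inner − Q·ΣR(inner→interface) = 159 − 3450×0.002331

T ≈ 151 °C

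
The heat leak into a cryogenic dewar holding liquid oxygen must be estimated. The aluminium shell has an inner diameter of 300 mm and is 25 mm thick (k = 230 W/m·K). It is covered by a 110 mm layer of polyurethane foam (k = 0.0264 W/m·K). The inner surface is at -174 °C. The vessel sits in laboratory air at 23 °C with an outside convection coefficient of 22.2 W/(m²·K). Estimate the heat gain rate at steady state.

For a spherical shell R = (1/r₁ − 1/r₂)/(4πk); film R = 1/(h·4πr²). In series:
R_aluminium shell = (1/0.15 − 1/0.175)/(4π×230) = 3.295×10^-4 K/W
R_polyurethane foam = (1/0.175 − 1/0.285)/(4π×0.0264) = 6.648 K/W
R_outer film = 1/(h·4πr_o²) = 1/(22.2×4π×0.285²) = 0.04413 K/W
R_total = 6.693 K/W
Q = ΔT/R_total = 197/6.693

Q ≈ 29.4 W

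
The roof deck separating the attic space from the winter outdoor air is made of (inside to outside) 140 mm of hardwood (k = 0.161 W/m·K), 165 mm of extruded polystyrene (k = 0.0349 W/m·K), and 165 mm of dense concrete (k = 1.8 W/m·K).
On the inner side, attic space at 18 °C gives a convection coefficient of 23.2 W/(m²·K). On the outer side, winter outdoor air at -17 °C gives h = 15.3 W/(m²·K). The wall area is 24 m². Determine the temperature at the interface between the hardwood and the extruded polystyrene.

T ≈ 12.5 °C

Model the wall as resistances in series:
R_inner film = 1/(h_i·A) = 1/(23.2×24) = 0.001796 K/W
R_hardwood = L/(kA) = 0.14/(0.161×24) = 0.03623 K/W
R_extruded polystyrene = L/(kA) = 0.165/(0.0349×24) = 0.197 K/W
R_dense concrete = L/(kA) = 0.165/(1.8×24) = 0.003819 K/W
R_outer film = 1/(h_o·A) = 1/(15.3×24) = 0.002723 K/W
R_total = 0.2416 K/W;  Q = ΔT/R_total = 35/0.2416 = 144.9 W
T_interface = T_inner − Q·ΣR(inner→interface) = 18 − 145×0.03803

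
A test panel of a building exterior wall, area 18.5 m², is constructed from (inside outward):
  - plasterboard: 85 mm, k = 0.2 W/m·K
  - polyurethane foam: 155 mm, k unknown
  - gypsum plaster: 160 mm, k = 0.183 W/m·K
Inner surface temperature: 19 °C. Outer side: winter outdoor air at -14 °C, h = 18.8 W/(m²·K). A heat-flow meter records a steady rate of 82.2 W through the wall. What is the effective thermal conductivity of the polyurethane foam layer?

k ≈ 0.0255 W/(m·K)

Thermal resistances in series:
R_plasterboard = L/(kA) = 0.085/(0.2×18.5) = 0.02297 K/W
R_gypsum plaster = L/(kA) = 0.16/(0.183×18.5) = 0.04726 K/W
R_outer film = 1/(h_o·A) = 1/(18.8×18.5) = 0.002875 K/W
Sum of known resistances R_other = 0.07311 K/W
Total R = ΔT/Q = 33/82.2 = 0.4015 K/W
R_polyurethane foam = R_total − R_other = 0.3284 K/W
k = L/(R·A) = 0.155/(0.3284×18.5)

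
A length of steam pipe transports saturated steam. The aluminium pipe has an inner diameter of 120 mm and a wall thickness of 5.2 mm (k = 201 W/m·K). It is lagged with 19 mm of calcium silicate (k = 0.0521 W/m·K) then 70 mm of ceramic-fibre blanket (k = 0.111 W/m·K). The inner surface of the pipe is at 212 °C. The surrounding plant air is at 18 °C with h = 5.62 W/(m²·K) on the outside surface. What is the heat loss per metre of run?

For a radial system each layer contributes R = ln(r_out/r_in)/(2πkL); films add R = 1/(hA).
R_aluminium pipe wall = ln(65.2/60)/(2π×201×1) = 6.581×10^-5 K/W
R_calcium silicate = ln(84.2/65.2)/(2π×0.0521×1) = 0.7812 K/W
R_ceramic-fibre blanket = ln(154.2/84.2)/(2π×0.111×1) = 0.8675 K/W
R_outer film = 1/(h_o·2πr_oL) = 1/(5.62×2π×0.1542×1) = 0.1837 K/W
R_total = 1.832 K/W
Q = ΔT/R_total = 194/1.832

q′ ≈ 106 W/m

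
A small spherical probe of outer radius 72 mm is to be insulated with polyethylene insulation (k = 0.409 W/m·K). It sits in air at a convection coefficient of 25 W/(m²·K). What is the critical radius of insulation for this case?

For a sphere r_cr = 2k/h = 2×0.409/25
r_cr = 32.7 mm; since the bare radius (72 mm) is above r_cr, any added insulation will reduce heat loss.

r_cr ≈ 32.7 mm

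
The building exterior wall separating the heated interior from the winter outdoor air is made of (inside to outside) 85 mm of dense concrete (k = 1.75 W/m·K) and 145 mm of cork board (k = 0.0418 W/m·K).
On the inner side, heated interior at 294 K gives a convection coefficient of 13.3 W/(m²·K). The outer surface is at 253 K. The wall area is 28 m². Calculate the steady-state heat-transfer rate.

Thermal resistances in series:
R_inner film = 1/(h_i·A) = 1/(13.3×28) = 0.002685 K/W
R_dense concrete = L/(kA) = 0.085/(1.75×28) = 0.001735 K/W
R_cork board = L/(kA) = 0.145/(0.0418×28) = 0.1239 K/W
R_total = 0.1283 K/W
Q = ΔT / R_total = 41 / 0.1283

Q ≈ 320 W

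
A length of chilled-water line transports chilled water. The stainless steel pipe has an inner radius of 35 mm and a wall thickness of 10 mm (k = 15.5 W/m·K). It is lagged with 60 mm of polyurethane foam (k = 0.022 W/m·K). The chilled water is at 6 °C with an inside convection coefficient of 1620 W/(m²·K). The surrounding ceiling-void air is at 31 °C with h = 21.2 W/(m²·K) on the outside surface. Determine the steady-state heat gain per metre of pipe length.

q′ ≈ 4.03 W/m

For a radial system each layer contributes R = ln(r_out/r_in)/(2πkL); films add R = 1/(hA).
R_inner film = 1/(h_i·2πr₁L) = 1/(1620×2π×0.035×1) = 0.002807 K/W
R_stainless steel pipe wall = ln(45/35)/(2π×15.5×1) = 0.002581 K/W
R_polyurethane foam = ln(105/45)/(2π×0.022×1) = 6.13 K/W
R_outer film = 1/(h_o·2πr_oL) = 1/(21.2×2π×0.105×1) = 0.0715 K/W
R_total = 6.207 K/W
Q = ΔT/R_total = 25/6.207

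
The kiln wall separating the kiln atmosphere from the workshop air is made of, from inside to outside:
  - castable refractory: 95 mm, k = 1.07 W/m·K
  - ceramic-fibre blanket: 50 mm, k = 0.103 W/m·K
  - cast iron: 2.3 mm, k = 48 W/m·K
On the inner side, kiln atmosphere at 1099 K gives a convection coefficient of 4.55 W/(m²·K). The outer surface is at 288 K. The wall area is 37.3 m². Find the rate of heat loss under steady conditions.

Series thermal resistances:
R_inner film = 1/(h_i·A) = 1/(4.55×37.3) = 0.005892 K/W
R_castable refractory = L/(kA) = 0.095/(1.07×37.3) = 0.00238 K/W
R_ceramic-fibre blanket = L/(kA) = 0.05/(0.103×37.3) = 0.01301 K/W
R_cast iron = L/(kA) = 0.0023/(48×37.3) = 1.285×10^-6 K/W
R_total = 0.02129 K/W
Q = ΔT / R_total = 811 / 0.02129

Q ≈ 38100 W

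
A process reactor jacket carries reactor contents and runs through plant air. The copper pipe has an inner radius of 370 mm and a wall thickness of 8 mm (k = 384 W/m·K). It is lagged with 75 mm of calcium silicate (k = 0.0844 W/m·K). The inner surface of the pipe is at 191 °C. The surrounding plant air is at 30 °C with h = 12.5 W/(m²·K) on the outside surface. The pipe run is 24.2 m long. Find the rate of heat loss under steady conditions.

For a radial system each layer contributes R = ln(r_out/r_in)/(2πkL); films add R = 1/(hA).
R_copper pipe wall = ln(378/370)/(2π×384×24.2) = 3.664×10^-7 K/W
R_calcium silicate = ln(453/378)/(2π×0.0844×24.2) = 0.0141 K/W
R_outer film = 1/(h_o·2πr_oL) = 1/(12.5×2π×0.453×24.2) = 0.001161 K/W
R_total = 0.01527 K/W
Q = ΔT/R_total = 161/0.01527

Q ≈ 10500 W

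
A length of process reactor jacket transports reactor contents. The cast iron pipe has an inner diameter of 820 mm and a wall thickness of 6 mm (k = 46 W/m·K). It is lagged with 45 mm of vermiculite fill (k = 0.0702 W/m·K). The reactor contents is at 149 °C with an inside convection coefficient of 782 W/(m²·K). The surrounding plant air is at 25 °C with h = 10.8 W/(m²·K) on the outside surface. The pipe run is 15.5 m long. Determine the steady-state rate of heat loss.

Q ≈ 7240 W

Radial resistances (cylindrical: R_cond = ln(r_o/r_i)/(2πkL), R_conv = 1/(h·2πrL)):
R_inner film = 1/(h_i·2πr₁L) = 1/(782×2π×0.41×15.5) = 3.203×10^-5 K/W
R_cast iron pipe wall = ln(416/410)/(2π×46×15.5) = 3.243×10^-6 K/W
R_vermiculite fill = ln(461/416)/(2π×0.0702×15.5) = 0.01502 K/W
R_outer film = 1/(h_o·2πr_oL) = 1/(10.8×2π×0.461×15.5) = 0.002062 K/W
R_total = 0.01712 K/W
Q = ΔT/R_total = 124/0.01712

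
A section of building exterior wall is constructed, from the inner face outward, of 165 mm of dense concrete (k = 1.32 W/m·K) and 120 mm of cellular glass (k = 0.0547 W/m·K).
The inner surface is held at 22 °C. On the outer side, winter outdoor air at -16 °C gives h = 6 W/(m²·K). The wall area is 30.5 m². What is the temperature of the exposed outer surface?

T ≈ -13.5 °C

Thermal resistances in series:
R_dense concrete = L/(kA) = 0.165/(1.32×30.5) = 0.004098 K/W
R_cellular glass = L/(kA) = 0.12/(0.0547×30.5) = 0.07193 K/W
R_outer film = 1/(h_o·A) = 1/(6×30.5) = 0.005464 K/W
R_total = 0.08149 K/W;  Q = ΔT/R_total = 38/0.08149 = 466.3 W
T_interface = T_inner − Q·ΣR(inner→interface) = 22 − 466×0.07603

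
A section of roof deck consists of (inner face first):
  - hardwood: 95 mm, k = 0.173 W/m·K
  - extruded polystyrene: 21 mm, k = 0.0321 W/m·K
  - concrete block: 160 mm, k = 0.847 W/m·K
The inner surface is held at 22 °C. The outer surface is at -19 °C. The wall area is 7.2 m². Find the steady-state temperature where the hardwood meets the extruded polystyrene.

T ≈ 5.83 °C

Using the resistance-network approach (series):
R_hardwood = L/(kA) = 0.095/(0.173×7.2) = 0.07627 K/W
R_extruded polystyrene = L/(kA) = 0.021/(0.0321×7.2) = 0.09086 K/W
R_concrete block = L/(kA) = 0.16/(0.847×7.2) = 0.02624 K/W
R_total = 0.1934 K/W;  Q = ΔT/R_total = 41/0.1934 = 212 W
T_interface = T_inner − Q·ΣR(inner→interface) = 22 − 212×0.07627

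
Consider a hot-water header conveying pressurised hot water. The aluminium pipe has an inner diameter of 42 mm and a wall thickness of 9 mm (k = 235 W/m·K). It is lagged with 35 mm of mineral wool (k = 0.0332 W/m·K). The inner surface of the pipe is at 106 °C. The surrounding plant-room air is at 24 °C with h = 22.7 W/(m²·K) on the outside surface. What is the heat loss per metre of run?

q′ ≈ 21.5 W/m

Treating each annulus and film as a series resistance:
R_aluminium pipe wall = ln(30/21)/(2π×235×1) = 2.416×10^-4 K/W
R_mineral wool = ln(65/30)/(2π×0.0332×1) = 3.707 K/W
R_outer film = 1/(h_o·2πr_oL) = 1/(22.7×2π×0.065×1) = 0.1079 K/W
R_total = 3.815 K/W
Q = ΔT/R_total = 82/3.815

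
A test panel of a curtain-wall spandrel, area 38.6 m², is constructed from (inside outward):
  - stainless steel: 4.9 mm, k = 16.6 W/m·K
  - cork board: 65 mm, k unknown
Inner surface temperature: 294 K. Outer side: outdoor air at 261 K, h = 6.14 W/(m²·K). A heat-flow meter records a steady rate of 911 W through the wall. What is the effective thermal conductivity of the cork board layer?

k ≈ 0.0526 W/(m·K)

Model the wall as resistances in series:
R_stainless steel = L/(kA) = 0.0049/(16.6×38.6) = 7.647×10^-6 K/W
R_outer film = 1/(h_o·A) = 1/(6.14×38.6) = 0.004219 K/W
Sum of known resistances R_other = 0.004227 K/W
Total R = ΔT/Q = 33/911 = 0.03622 K/W
R_cork board = R_total − R_other = 0.032 K/W
k = L/(R·A) = 0.065/(0.032×38.6)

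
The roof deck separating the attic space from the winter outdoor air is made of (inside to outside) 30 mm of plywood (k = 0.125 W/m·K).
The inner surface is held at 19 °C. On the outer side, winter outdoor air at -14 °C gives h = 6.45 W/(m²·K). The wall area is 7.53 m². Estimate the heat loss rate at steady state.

Q ≈ 629 W

Treating each layer as a thermal resistance in series:
R_plywood = L/(kA) = 0.03/(0.125×7.53) = 0.03187 K/W
R_outer film = 1/(h_o·A) = 1/(6.45×7.53) = 0.02059 K/W
R_total = 0.05246 K/W
Q = ΔT / R_total = 33 / 0.05246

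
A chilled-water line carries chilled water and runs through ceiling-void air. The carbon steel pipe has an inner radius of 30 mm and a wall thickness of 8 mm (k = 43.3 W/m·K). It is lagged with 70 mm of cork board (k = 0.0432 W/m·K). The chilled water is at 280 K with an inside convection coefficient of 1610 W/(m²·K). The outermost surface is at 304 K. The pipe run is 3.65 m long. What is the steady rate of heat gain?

For a radial system each layer contributes R = ln(r_out/r_in)/(2πkL); films add R = 1/(hA).
R_inner film = 1/(h_i·2πr₁L) = 1/(1610×2π×0.03×3.65) = 9.028×10^-4 K/W
R_carbon steel pipe wall = ln(38/30)/(2π×43.3×3.65) = 2.38×10^-4 K/W
R_cork board = ln(108/38)/(2π×0.0432×3.65) = 1.054 K/W
R_total = 1.055 K/W
Q = ΔT/R_total = 24/1.055

Q ≈ 22.7 W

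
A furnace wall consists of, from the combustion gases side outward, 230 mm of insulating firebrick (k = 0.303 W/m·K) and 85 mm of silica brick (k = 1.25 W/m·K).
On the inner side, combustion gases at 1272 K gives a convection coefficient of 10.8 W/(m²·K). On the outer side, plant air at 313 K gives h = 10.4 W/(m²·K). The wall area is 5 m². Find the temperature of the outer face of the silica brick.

Thermal resistances in series:
R_inner film = 1/(h_i·A) = 1/(10.8×5) = 0.01852 K/W
R_insulating firebrick = L/(kA) = 0.23/(0.303×5) = 0.1518 K/W
R_silica brick = L/(kA) = 0.085/(1.25×5) = 0.0136 K/W
R_outer film = 1/(h_o·A) = 1/(10.4×5) = 0.01923 K/W
R_total = 0.2032 K/W;  Q = ΔT/R_total = 959/0.2032 = 4720 W
T_interface = T_inner − Q·ΣR(inner→interface) = 1272 − 4720×0.1839

T ≈ 404 K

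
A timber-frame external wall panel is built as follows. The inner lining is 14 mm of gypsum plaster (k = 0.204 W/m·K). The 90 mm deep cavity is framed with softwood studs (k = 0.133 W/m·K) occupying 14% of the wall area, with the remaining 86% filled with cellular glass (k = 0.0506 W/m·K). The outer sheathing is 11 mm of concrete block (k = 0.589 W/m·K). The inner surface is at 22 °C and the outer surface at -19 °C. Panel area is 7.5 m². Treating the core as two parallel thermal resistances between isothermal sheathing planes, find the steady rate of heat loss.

Sheathing layers in series; stud and cavity paths in parallel between them.
R_inner = 0.014/(0.204×7.5) = 0.00915 K/W
R_stud  = 0.09/(0.133×0.14×7.5) = 0.6445 K/W
R_cav   = 0.09/(0.0506×0.86×7.5) = 0.2758 K/W
1/R_core = 1/R_stud + 1/R_cav → R_core = 0.1931 K/W
R_outer = 0.011/(0.589×7.5) = 0.00249 K/W
R_total = 0.2048 K/W
Q = ΔT/R_total = 41/0.2048

Q ≈ 200 W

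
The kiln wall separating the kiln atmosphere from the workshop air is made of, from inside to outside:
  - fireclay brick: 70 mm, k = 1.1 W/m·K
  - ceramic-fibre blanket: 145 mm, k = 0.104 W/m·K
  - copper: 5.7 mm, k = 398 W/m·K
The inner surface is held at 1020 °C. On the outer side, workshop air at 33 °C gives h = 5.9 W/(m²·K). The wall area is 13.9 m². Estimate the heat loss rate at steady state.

Using the resistance-network approach (series):
R_fireclay brick = L/(kA) = 0.07/(1.1×13.9) = 0.004578 K/W
R_ceramic-fibre blanket = L/(kA) = 0.145/(0.104×13.9) = 0.1003 K/W
R_copper = L/(kA) = 0.0057/(398×13.9) = 1.03×10^-6 K/W
R_outer film = 1/(h_o·A) = 1/(5.9×13.9) = 0.01219 K/W
R_total = 0.1171 K/W
Q = ΔT / R_total = 987 / 0.1171

Q ≈ 8430 W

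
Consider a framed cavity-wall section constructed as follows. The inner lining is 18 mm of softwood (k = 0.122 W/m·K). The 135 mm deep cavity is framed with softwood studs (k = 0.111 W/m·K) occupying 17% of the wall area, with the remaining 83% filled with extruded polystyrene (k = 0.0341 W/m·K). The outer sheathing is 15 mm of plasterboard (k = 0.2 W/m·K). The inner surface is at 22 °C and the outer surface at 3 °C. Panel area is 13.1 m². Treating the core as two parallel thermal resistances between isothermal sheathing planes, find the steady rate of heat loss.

Q ≈ 80.7 W

Sheathing layers in series; stud and cavity paths in parallel between them.
R_inner = 0.018/(0.122×13.1) = 0.01126 K/W
R_stud  = 0.135/(0.111×0.17×13.1) = 0.5461 K/W
R_cav   = 0.135/(0.0341×0.83×13.1) = 0.3641 K/W
1/R_core = 1/R_stud + 1/R_cav → R_core = 0.2185 K/W
R_outer = 0.015/(0.2×13.1) = 0.005725 K/W
R_total = 0.2354 K/W
Q = ΔT/R_total = 19/0.2354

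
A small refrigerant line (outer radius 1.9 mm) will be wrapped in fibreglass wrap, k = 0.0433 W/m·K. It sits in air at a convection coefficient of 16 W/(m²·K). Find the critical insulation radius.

r_cr ≈ 2.71 mm

For a cylinder r_cr = k/h = 0.0433/16
r_cr = 2.71 mm; since the bare radius (1.9 mm) is below r_cr, adding a thin layer of insulation will *increase* heat loss.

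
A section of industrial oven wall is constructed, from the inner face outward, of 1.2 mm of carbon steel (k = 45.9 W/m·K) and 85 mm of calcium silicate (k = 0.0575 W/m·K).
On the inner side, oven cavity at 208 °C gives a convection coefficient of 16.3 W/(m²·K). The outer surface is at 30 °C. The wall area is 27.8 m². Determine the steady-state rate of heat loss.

Series thermal resistances:
R_inner film = 1/(h_i·A) = 1/(16.3×27.8) = 0.002207 K/W
R_carbon steel = L/(kA) = 0.0012/(45.9×27.8) = 9.404×10^-7 K/W
R_calcium silicate = L/(kA) = 0.085/(0.0575×27.8) = 0.05317 K/W
R_total = 0.05538 K/W
Q = ΔT / R_total = 178 / 0.05538

Q ≈ 3210 W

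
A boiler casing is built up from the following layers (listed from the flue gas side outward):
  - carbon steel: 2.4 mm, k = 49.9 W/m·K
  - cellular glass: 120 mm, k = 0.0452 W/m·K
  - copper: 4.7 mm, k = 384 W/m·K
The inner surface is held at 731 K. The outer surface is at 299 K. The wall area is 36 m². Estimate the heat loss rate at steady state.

Q ≈ 5860 W

Model the wall as resistances in series:
R_carbon steel = L/(kA) = 0.0024/(49.9×36) = 1.336×10^-6 K/W
R_cellular glass = L/(kA) = 0.12/(0.0452×36) = 0.07375 K/W
R_copper = L/(kA) = 0.0047/(384×36) = 3.4×10^-7 K/W
R_total = 0.07375 K/W
Q = ΔT / R_total = 432 / 0.07375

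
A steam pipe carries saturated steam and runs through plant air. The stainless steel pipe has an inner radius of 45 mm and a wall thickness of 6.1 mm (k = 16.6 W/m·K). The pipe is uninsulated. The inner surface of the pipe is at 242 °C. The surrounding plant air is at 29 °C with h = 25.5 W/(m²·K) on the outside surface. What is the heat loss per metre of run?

q′ ≈ 1730 W/m

Per-layer cylindrical resistances, series-summed:
R_stainless steel pipe wall = ln(51.1/45)/(2π×16.6×1) = 0.001219 K/W
R_outer film = 1/(h_o·2πr_oL) = 1/(25.5×2π×0.0511×1) = 0.1221 K/W
R_total = 0.1234 K/W
Q = ΔT/R_total = 213/0.1234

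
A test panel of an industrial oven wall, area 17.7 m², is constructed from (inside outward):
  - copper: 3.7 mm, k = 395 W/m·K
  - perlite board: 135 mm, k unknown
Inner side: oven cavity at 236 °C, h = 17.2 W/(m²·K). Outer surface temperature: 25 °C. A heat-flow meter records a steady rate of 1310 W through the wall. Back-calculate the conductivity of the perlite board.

k ≈ 0.0483 W/(m·K)

Treating each layer as a thermal resistance in series:
R_inner film = 1/(h_i·A) = 1/(17.2×17.7) = 0.003285 K/W
R_copper = L/(kA) = 0.0037/(395×17.7) = 5.292×10^-7 K/W
Sum of known resistances R_other = 0.003285 K/W
Total R = ΔT/Q = 211/1310 = 0.1611 K/W
R_perlite board = R_total − R_other = 0.1578 K/W
k = L/(R·A) = 0.135/(0.1578×17.7)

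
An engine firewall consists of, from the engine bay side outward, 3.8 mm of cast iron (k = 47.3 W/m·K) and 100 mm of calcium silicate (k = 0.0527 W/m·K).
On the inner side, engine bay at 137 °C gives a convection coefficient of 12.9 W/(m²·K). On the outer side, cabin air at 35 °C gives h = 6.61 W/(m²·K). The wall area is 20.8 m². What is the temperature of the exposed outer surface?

Series thermal resistances:
R_inner film = 1/(h_i·A) = 1/(12.9×20.8) = 0.003727 K/W
R_cast iron = L/(kA) = 0.0038/(47.3×20.8) = 3.862×10^-6 K/W
R_calcium silicate = L/(kA) = 0.1/(0.0527×20.8) = 0.09123 K/W
R_outer film = 1/(h_o·A) = 1/(6.61×20.8) = 0.007273 K/W
R_total = 0.1022 K/W;  Q = ΔT/R_total = 102/0.1022 = 997.7 W
T_interface = T_inner − Q·ΣR(inner→interface) = 137 − 998×0.09496

T ≈ 42.3 °C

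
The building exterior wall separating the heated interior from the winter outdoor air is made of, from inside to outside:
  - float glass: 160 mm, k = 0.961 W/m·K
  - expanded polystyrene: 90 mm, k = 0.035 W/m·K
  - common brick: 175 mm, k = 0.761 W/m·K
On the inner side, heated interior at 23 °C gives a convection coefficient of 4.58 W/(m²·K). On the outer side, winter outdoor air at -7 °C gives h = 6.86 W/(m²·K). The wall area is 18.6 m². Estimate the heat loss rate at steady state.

Thermal resistances in series:
R_inner film = 1/(h_i·A) = 1/(4.58×18.6) = 0.01174 K/W
R_float glass = L/(kA) = 0.16/(0.961×18.6) = 0.008951 K/W
R_expanded polystyrene = L/(kA) = 0.09/(0.035×18.6) = 0.1382 K/W
R_common brick = L/(kA) = 0.175/(0.761×18.6) = 0.01236 K/W
R_outer film = 1/(h_o·A) = 1/(6.86×18.6) = 0.007837 K/W
R_total = 0.1791 K/W
Q = ΔT / R_total = 30 / 0.1791

Q ≈ 167 W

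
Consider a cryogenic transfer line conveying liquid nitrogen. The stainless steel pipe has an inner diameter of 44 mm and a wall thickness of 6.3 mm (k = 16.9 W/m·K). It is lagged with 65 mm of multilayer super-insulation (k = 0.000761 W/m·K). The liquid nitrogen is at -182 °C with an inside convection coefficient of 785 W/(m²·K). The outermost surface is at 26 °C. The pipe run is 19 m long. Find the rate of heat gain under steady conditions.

Q ≈ 15.8 W

Per-layer cylindrical resistances, series-summed:
R_inner film = 1/(h_i·2πr₁L) = 1/(785×2π×0.022×19) = 4.85×10^-4 K/W
R_stainless steel pipe wall = ln(28.3/22)/(2π×16.9×19) = 1.248×10^-4 K/W
R_multilayer super-insulation = ln(93.3/28.3)/(2π×0.000761×19) = 13.13 K/W
R_total = 13.13 K/W
Q = ΔT/R_total = 208/13.13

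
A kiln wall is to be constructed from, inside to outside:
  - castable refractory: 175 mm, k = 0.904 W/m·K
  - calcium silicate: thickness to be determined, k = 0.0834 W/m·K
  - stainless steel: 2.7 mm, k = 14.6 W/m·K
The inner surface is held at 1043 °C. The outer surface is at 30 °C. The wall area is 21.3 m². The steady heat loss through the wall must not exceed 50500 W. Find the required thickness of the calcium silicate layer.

L ≈ 19.5 mm

Thermal resistances in series:
R_castable refractory = L/(kA) = 0.175/(0.904×21.3) = 0.009088 K/W
R_stainless steel = L/(kA) = 0.0027/(14.6×21.3) = 8.682×10^-6 K/W
Sum of the known resistances R_other = 0.009097 K/W
Required total resistance R_tot = ΔT/Q_allow = 1013/50500 = 0.02006 K/W
R_calcium silicate = R_tot − R_other = 0.01096 K/W
L = R·k·A = 0.01096×0.0834×21.3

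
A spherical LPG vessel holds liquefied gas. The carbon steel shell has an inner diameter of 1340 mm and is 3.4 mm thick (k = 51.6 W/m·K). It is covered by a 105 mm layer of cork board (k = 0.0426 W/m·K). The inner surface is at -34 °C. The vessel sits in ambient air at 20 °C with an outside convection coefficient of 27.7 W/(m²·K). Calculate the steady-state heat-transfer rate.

Q ≈ 143 W

Spherical conduction: R = (1/r_in − 1/r_out)/(4πk) per layer; series-sum.
R_carbon steel shell = (1/0.67 − 1/0.6734)/(4π×51.6) = 1.162×10^-5 K/W
R_cork board = (1/0.6734 − 1/0.7784)/(4π×0.0426) = 0.3742 K/W
R_outer film = 1/(h·4πr_o²) = 1/(27.7×4π×0.7784²) = 0.004741 K/W
R_total = 0.3789 K/W
Q = ΔT/R_total = 54/0.3789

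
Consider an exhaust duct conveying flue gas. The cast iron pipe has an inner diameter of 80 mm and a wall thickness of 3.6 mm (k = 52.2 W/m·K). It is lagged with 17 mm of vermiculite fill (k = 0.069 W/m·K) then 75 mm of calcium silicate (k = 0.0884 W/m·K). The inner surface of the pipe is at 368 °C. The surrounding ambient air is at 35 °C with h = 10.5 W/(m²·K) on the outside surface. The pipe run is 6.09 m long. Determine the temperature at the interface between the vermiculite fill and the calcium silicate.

Cylindrical conduction, so R = ln(r₂/r₁)/(2πkL) per layer, in series:
R_cast iron pipe wall = ln(43.6/40)/(2π×52.2×6.09) = 4.314×10^-5 K/W
R_vermiculite fill = ln(60.6/43.6)/(2π×0.069×6.09) = 0.1247 K/W
R_calcium silicate = ln(135.6/60.6)/(2π×0.0884×6.09) = 0.2381 K/W
R_outer film = 1/(h_o·2πr_oL) = 1/(10.5×2π×0.1356×6.09) = 0.01835 K/W
R_total = 0.3812 K/W
Q = ΔT/R_total = 333/0.3812
Q = 874 W
T_interface = T_inner − Q·ΣR(inner→interface) = 368 − 874×0.1247

T ≈ 259 °C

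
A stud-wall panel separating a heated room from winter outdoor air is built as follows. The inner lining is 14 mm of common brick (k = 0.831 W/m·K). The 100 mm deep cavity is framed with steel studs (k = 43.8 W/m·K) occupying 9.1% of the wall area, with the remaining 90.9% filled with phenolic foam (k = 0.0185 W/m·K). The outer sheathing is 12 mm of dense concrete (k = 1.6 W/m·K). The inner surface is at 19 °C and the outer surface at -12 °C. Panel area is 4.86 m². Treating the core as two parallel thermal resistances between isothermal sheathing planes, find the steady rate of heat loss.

Q ≈ 3050 W

Sheathing layers in series; stud and cavity paths in parallel between them.
R_inner = 0.014/(0.831×4.86) = 0.003466 K/W
R_stud  = 0.1/(43.8×0.091×4.86) = 0.005162 K/W
R_cav   = 0.1/(0.0185×0.909×4.86) = 1.224 K/W
1/R_core = 1/R_stud + 1/R_cav → R_core = 0.005141 K/W
R_outer = 0.012/(1.6×4.86) = 0.001543 K/W
R_total = 0.01015 K/W
Q = ΔT/R_total = 31/0.01015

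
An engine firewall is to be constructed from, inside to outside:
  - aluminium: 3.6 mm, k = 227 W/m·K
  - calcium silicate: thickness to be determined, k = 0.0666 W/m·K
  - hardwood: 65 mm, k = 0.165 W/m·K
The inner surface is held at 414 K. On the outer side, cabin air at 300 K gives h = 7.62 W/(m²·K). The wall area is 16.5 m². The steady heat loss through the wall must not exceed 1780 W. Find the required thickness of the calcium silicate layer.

L ≈ 35.4 mm

Using the resistance-network approach (series):
R_aluminium = L/(kA) = 0.0036/(227×16.5) = 9.612×10^-7 K/W
R_hardwood = L/(kA) = 0.065/(0.165×16.5) = 0.02388 K/W
R_outer film = 1/(h_o·A) = 1/(7.62×16.5) = 0.007954 K/W
Sum of the known resistances R_other = 0.03183 K/W
Required total resistance R_tot = ΔT/Q_allow = 114/1780 = 0.06404 K/W
R_calcium silicate = R_tot − R_other = 0.03222 K/W
L = R·k·A = 0.03222×0.0666×16.5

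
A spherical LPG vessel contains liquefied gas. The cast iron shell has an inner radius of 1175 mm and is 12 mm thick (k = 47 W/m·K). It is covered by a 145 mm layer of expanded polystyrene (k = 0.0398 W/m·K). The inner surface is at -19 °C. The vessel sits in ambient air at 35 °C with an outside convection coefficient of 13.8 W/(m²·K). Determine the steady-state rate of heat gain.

Q ≈ 289 W

Each spherical layer contributes R = (1/r_i − 1/r_o)/(4πk):
R_cast iron shell = (1/1.175 − 1/1.187)/(4π×47) = 1.457×10^-5 K/W
R_expanded polystyrene = (1/1.187 − 1/1.332)/(4π×0.0398) = 0.1834 K/W
R_outer film = 1/(h·4πr_o²) = 1/(13.8×4π×1.332²) = 0.00325 K/W
R_total = 0.1866 K/W
Q = ΔT/R_total = 54/0.1866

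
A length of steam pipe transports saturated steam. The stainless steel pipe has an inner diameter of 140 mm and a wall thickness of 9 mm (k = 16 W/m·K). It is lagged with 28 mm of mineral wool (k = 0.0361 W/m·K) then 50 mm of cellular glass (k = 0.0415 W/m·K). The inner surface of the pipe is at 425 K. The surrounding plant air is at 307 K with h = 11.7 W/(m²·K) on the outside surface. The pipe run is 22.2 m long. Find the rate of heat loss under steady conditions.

Q ≈ 905 W

For a radial system each layer contributes R = ln(r_out/r_in)/(2πkL); films add R = 1/(hA).
R_stainless steel pipe wall = ln(79/70)/(2π×16×22.2) = 5.42×10^-5 K/W
R_mineral wool = ln(107/79)/(2π×0.0361×22.2) = 0.06025 K/W
R_cellular glass = ln(157/107)/(2π×0.0415×22.2) = 0.06624 K/W
R_outer film = 1/(h_o·2πr_oL) = 1/(11.7×2π×0.157×22.2) = 0.003903 K/W
R_total = 0.1304 K/W
Q = ΔT/R_total = 118/0.1304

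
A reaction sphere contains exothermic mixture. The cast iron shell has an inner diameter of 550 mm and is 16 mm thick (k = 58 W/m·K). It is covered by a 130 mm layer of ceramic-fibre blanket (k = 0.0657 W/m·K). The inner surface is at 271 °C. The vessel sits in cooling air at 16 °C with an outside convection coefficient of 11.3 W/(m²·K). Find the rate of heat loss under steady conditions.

Q ≈ 192 W

Radial (spherical) resistances in series:
R_cast iron shell = (1/0.275 − 1/0.291)/(4π×58) = 2.743×10^-4 K/W
R_ceramic-fibre blanket = (1/0.291 − 1/0.421)/(4π×0.0657) = 1.285 K/W
R_outer film = 1/(h·4πr_o²) = 1/(11.3×4π×0.421²) = 0.03973 K/W
R_total = 1.325 K/W
Q = ΔT/R_total = 255/1.325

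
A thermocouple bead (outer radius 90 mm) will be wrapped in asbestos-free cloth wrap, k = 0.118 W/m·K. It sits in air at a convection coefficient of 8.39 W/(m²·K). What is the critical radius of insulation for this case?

r_cr ≈ 28.1 mm

For a sphere r_cr = 2k/h = 2×0.118/8.39
r_cr = 28.1 mm; since the bare radius (90 mm) is above r_cr, any added insulation will reduce heat loss.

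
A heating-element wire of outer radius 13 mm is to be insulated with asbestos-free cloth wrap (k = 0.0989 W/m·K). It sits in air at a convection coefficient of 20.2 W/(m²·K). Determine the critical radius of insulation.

r_cr ≈ 4.9 mm

For a cylinder r_cr = k/h = 0.0989/20.2
r_cr = 4.9 mm; since the bare radius (13 mm) is above r_cr, any added insulation will reduce heat loss.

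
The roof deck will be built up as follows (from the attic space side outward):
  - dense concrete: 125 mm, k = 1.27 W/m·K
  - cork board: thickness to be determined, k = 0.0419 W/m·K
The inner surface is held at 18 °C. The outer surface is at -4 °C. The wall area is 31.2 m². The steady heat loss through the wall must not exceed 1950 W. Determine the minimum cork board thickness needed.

L ≈ 10.6 mm

Using the resistance-network approach (series):
R_dense concrete = L/(kA) = 0.125/(1.27×31.2) = 0.003155 K/W
Sum of the known resistances R_other = 0.003155 K/W
Required total resistance R_tot = ΔT/Q_allow = 22/1950 = 0.01128 K/W
R_cork board = R_tot − R_other = 0.008127 K/W
L = R·k·A = 0.008127×0.0419×31.2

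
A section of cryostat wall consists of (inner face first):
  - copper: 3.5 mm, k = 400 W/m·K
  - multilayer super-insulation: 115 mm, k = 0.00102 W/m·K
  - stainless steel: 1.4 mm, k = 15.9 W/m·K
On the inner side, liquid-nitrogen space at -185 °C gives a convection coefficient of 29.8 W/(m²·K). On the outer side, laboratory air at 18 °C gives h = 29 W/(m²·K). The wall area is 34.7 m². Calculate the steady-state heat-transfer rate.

Model the wall as resistances in series:
R_inner film = 1/(h_i·A) = 1/(29.8×34.7) = 9.671×10^-4 K/W
R_copper = L/(kA) = 0.0035/(400×34.7) = 2.522×10^-7 K/W
R_multilayer super-insulation = L/(kA) = 0.115/(0.00102×34.7) = 3.249 K/W
R_stainless steel = L/(kA) = 0.0014/(15.9×34.7) = 2.537×10^-6 K/W
R_outer film = 1/(h_o·A) = 1/(29×34.7) = 9.937×10^-4 K/W
R_total = 3.251 K/W
Q = ΔT / R_total = 203 / 3.251

Q ≈ 62.4 W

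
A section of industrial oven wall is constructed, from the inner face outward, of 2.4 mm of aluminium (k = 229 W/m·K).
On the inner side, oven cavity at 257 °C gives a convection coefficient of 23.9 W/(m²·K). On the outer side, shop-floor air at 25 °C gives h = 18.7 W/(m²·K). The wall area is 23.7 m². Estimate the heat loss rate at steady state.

Q ≈ 57700 W

Using the resistance-network approach (series):
R_inner film = 1/(h_i·A) = 1/(23.9×23.7) = 0.001765 K/W
R_aluminium = L/(kA) = 0.0024/(229×23.7) = 4.422×10^-7 K/W
R_outer film = 1/(h_o·A) = 1/(18.7×23.7) = 0.002256 K/W
R_total = 0.004022 K/W
Q = ΔT / R_total = 232 / 0.004022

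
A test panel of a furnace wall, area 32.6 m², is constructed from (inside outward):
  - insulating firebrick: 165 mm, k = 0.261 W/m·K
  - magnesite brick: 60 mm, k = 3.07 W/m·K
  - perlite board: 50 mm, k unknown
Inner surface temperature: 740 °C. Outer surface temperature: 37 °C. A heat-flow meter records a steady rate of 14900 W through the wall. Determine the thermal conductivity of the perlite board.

k ≈ 0.0564 W/(m·K)

Thermal resistances in series:
R_insulating firebrick = L/(kA) = 0.165/(0.261×32.6) = 0.01939 K/W
R_magnesite brick = L/(kA) = 0.06/(3.07×32.6) = 5.995×10^-4 K/W
Sum of known resistances R_other = 0.01999 K/W
Total R = ΔT/Q = 703/14900 = 0.04718 K/W
R_perlite board = R_total − R_other = 0.02719 K/W
k = L/(R·A) = 0.05/(0.02719×32.6)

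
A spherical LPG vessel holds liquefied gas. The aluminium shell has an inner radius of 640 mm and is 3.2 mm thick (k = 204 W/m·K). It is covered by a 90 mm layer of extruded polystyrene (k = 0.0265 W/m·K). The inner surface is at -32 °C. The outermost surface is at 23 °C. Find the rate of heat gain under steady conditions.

Q ≈ 96 W

Spherical conduction: R = (1/r_in − 1/r_out)/(4πk) per layer; series-sum.
R_aluminium shell = (1/0.64 − 1/0.6432)/(4π×204) = 3.032×10^-6 K/W
R_extruded polystyrene = (1/0.6432 − 1/0.7332)/(4π×0.0265) = 0.5731 K/W
R_total = 0.5731 K/W
Q = ΔT/R_total = 55/0.5731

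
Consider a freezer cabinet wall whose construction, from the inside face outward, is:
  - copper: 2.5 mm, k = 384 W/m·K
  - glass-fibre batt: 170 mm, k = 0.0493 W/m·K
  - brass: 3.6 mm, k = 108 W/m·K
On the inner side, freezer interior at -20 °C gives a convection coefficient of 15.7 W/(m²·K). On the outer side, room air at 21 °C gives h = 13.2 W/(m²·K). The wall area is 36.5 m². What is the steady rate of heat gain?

Using the resistance-network approach (series):
R_inner film = 1/(h_i·A) = 1/(15.7×36.5) = 0.001745 K/W
R_copper = L/(kA) = 0.0025/(384×36.5) = 1.784×10^-7 K/W
R_glass-fibre batt = L/(kA) = 0.17/(0.0493×36.5) = 0.09447 K/W
R_brass = L/(kA) = 0.0036/(108×36.5) = 9.132×10^-7 K/W
R_outer film = 1/(h_o·A) = 1/(13.2×36.5) = 0.002076 K/W
R_total = 0.0983 K/W
Q = ΔT / R_total = 41 / 0.0983

Q ≈ 417 W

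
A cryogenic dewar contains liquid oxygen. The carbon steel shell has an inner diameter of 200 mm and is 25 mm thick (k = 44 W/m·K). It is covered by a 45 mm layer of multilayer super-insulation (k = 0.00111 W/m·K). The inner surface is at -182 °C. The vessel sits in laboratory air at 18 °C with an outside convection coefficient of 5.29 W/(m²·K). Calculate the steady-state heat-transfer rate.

Q ≈ 1.31 W

Radial (spherical) resistances in series:
R_carbon steel shell = (1/0.1 − 1/0.125)/(4π×44) = 0.003617 K/W
R_multilayer super-insulation = (1/0.125 − 1/0.17)/(4π×0.00111) = 151.8 K/W
R_outer film = 1/(h·4πr_o²) = 1/(5.29×4π×0.17²) = 0.5205 K/W
R_total = 152.3 K/W
Q = ΔT/R_total = 200/152.3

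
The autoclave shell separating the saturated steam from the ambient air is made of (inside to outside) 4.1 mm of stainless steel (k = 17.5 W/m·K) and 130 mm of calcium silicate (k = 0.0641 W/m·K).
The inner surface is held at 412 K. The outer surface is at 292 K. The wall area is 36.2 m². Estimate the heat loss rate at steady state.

Q ≈ 2140 W

Using the resistance-network approach (series):
R_stainless steel = L/(kA) = 0.0041/(17.5×36.2) = 6.472×10^-6 K/W
R_calcium silicate = L/(kA) = 0.13/(0.0641×36.2) = 0.05602 K/W
R_total = 0.05603 K/W
Q = ΔT / R_total = 120 / 0.05603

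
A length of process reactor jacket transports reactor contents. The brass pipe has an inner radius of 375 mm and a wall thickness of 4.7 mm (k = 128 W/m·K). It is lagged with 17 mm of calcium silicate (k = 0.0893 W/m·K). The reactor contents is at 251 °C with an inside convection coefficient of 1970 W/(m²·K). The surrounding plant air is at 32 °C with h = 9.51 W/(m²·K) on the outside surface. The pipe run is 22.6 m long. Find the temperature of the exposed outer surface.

T ≈ 109 °C

For a radial system each layer contributes R = ln(r_out/r_in)/(2πkL); films add R = 1/(hA).
R_inner film = 1/(h_i·2πr₁L) = 1/(1970×2π×0.375×22.6) = 9.533×10^-6 K/W
R_brass pipe wall = ln(379.7/375)/(2π×128×22.6) = 6.853×10^-7 K/W
R_calcium silicate = ln(396.7/379.7)/(2π×0.0893×22.6) = 0.003454 K/W
R_outer film = 1/(h_o·2πr_oL) = 1/(9.51×2π×0.3967×22.6) = 0.001867 K/W
R_total = 0.005331 K/W
Q = ΔT/R_total = 219/0.005331
Q = 41100 W
T_interface = T_inner − Q·ΣR(inner→interface) = 251 − 41100×0.003464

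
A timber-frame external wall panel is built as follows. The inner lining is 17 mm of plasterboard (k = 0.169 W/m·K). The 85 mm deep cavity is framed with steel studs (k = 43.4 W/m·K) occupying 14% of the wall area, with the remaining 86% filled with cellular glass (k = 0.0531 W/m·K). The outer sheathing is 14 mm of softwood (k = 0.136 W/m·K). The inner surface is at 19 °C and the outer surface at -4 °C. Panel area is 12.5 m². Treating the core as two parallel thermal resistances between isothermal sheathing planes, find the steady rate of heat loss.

Sheathing layers in series; stud and cavity paths in parallel between them.
R_inner = 0.017/(0.169×12.5) = 0.008047 K/W
R_stud  = 0.085/(43.4×0.14×12.5) = 0.001119 K/W
R_cav   = 0.085/(0.0531×0.86×12.5) = 0.1489 K/W
1/R_core = 1/R_stud + 1/R_cav → R_core = 0.001111 K/W
R_outer = 0.014/(0.136×12.5) = 0.008235 K/W
R_total = 0.01739 K/W
Q = ΔT/R_total = 23/0.01739

Q ≈ 1320 W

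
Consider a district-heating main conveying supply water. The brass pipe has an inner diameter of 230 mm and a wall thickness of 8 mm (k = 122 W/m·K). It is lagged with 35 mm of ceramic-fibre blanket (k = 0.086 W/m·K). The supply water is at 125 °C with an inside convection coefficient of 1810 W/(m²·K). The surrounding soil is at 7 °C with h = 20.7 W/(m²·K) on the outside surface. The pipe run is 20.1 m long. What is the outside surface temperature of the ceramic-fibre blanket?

T ≈ 18.2 °C

Cylindrical conduction, so R = ln(r₂/r₁)/(2πkL) per layer, in series:
R_inner film = 1/(h_i·2πr₁L) = 1/(1810×2π×0.115×20.1) = 3.804×10^-5 K/W
R_brass pipe wall = ln(123/115)/(2π×122×20.1) = 4.365×10^-6 K/W
R_ceramic-fibre blanket = ln(158/123)/(2π×0.086×20.1) = 0.02306 K/W
R_outer film = 1/(h_o·2πr_oL) = 1/(20.7×2π×0.158×20.1) = 0.002421 K/W
R_total = 0.02552 K/W
Q = ΔT/R_total = 118/0.02552
Q = 4620 W
T_interface = T_inner − Q·ΣR(inner→interface) = 125 − 4620×0.0231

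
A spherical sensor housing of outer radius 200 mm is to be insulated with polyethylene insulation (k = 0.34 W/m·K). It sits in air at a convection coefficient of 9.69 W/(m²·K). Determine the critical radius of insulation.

r_cr ≈ 70.2 mm

For a sphere r_cr = 2k/h = 2×0.34/9.69
r_cr = 70.2 mm; since the bare radius (200 mm) is above r_cr, any added insulation will reduce heat loss.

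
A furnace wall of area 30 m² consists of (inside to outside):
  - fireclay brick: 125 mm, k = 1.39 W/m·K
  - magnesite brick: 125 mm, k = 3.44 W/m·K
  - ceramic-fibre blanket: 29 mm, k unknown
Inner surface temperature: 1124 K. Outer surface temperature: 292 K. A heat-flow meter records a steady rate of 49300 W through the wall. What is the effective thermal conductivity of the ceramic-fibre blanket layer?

k ≈ 0.0763 W/(m·K)

Using the resistance-network approach (series):
R_fireclay brick = L/(kA) = 0.125/(1.39×30) = 0.002998 K/W
R_magnesite brick = L/(kA) = 0.125/(3.44×30) = 0.001211 K/W
Sum of known resistances R_other = 0.004209 K/W
Total R = ΔT/Q = 832/49300 = 0.01688 K/W
R_ceramic-fibre blanket = R_total − R_other = 0.01267 K/W
k = L/(R·A) = 0.029/(0.01267×30)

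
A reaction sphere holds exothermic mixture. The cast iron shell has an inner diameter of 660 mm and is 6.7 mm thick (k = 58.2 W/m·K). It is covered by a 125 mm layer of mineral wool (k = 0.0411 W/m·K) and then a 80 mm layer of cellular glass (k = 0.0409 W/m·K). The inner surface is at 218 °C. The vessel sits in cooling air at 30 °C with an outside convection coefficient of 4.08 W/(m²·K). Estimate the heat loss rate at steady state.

Spherical conduction: R = (1/r_in − 1/r_out)/(4πk) per layer; series-sum.
R_cast iron shell = (1/0.33 − 1/0.3367)/(4π×58.2) = 8.245×10^-5 K/W
R_mineral wool = (1/0.3367 − 1/0.4617)/(4π×0.0411) = 1.557 K/W
R_cellular glass = (1/0.4617 − 1/0.5417)/(4π×0.0409) = 0.6224 K/W
R_outer film = 1/(h·4πr_o²) = 1/(4.08×4π×0.5417²) = 0.06647 K/W
R_total = 2.246 K/W
Q = ΔT/R_total = 188/2.246

Q ≈ 83.7 W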